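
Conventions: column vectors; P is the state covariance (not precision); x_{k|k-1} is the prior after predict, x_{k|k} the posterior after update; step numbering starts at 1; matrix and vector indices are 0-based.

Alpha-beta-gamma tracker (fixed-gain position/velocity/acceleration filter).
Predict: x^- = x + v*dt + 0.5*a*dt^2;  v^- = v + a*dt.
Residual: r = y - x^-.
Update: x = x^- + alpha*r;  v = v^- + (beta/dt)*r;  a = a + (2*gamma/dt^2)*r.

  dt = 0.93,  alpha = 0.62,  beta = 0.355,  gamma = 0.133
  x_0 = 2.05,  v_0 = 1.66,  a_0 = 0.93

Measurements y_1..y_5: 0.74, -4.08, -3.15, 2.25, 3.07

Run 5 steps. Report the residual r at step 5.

resid = 5.6951

step 1: x_pred=3.9960  r=-3.2560  x^+=1.9773  v^+=1.2820  a^+=-0.0714
step 2: x_pred=3.1387  r=-7.2187  x^+=-1.3369  v^+=-1.5399  a^+=-2.2915
step 3: x_pred=-3.7599  r=0.6099  x^+=-3.3818  v^+=-3.4381  a^+=-2.1039
step 4: x_pred=-7.4891  r=9.7391  x^+=-1.4508  v^+=-1.6772  a^+=0.8914
step 5: x_pred=-2.6251  r=5.6951  x^+=0.9058  v^+=1.3258  a^+=2.6429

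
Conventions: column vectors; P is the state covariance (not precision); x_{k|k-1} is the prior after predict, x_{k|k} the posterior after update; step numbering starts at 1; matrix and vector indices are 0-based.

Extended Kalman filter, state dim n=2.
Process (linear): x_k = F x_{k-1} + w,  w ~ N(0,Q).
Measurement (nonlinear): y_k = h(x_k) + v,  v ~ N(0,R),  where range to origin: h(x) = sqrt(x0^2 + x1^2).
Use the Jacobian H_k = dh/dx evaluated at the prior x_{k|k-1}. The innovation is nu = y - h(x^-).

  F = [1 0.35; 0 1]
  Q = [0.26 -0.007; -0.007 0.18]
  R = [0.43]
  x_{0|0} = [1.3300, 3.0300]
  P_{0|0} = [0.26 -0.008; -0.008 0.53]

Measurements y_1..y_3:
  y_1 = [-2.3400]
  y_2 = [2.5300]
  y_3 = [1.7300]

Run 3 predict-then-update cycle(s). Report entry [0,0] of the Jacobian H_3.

step 1: x^-=[2.3905, 3.0300]  P^-=[0.5793 0.1705; 0.1705 0.7100]  H_jac=[0.6194 0.7851]  S=[1.2557]  K=[0.3924; 0.5280]  nu=[-6.1995]  x^+=[-0.0419, -0.2434]  P^+=[0.3860 -0.0896; -0.0896 0.3599]
step 2: x^-=[-0.1271, -0.2434]  P^-=[0.6274 0.0293; 0.0293 0.5399]  H_jac=[-0.4630 -0.8864]  S=[1.0127]  K=[-0.3125; -0.4860]  nu=[2.2554]  x^+=[-0.8318, -1.3394]  P^+=[0.5285 -0.1244; -0.1244 0.3007]
step 3: x^-=[-1.3006, -1.3394]  P^-=[0.7382 -0.0262; -0.0262 0.4807]  H_jac=[-0.6966 -0.7174]  S=[1.0095]  K=[-0.4908; -0.3236]  nu=[-0.1370]  x^+=[-1.2334, -1.2951]  P^+=[0.4950 -0.1865; -0.1865 0.3750]

H_jac[0,0] = -0.6966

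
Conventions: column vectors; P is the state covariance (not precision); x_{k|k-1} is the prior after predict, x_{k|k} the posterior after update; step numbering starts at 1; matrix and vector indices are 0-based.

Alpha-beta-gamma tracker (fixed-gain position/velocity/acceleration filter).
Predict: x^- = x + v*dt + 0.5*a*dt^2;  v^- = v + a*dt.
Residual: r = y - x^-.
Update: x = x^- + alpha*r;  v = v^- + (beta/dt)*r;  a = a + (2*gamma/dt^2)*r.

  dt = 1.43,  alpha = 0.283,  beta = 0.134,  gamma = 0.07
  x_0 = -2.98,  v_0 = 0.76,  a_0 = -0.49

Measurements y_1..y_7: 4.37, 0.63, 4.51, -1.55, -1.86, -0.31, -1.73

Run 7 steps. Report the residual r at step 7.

step 1: x_pred=-2.3942  r=6.7642  x^+=-0.4799  v^+=0.6931  a^+=-0.0269
step 2: x_pred=0.4838  r=0.1462  x^+=0.5251  v^+=0.6684  a^+=-0.0169
step 3: x_pred=1.4637  r=3.0463  x^+=2.3258  v^+=0.9297  a^+=0.1917
step 4: x_pred=3.8512  r=-5.4012  x^+=2.3227  v^+=0.6977  a^+=-0.1781
step 5: x_pred=3.1382  r=-4.9982  x^+=1.7237  v^+=-0.0254  a^+=-0.5203
step 6: x_pred=1.1554  r=-1.4654  x^+=0.7407  v^+=-0.9068  a^+=-0.6206
step 7: x_pred=-1.1906  r=-0.5394  x^+=-1.3432  v^+=-1.8448  a^+=-0.6576

resid = -0.5394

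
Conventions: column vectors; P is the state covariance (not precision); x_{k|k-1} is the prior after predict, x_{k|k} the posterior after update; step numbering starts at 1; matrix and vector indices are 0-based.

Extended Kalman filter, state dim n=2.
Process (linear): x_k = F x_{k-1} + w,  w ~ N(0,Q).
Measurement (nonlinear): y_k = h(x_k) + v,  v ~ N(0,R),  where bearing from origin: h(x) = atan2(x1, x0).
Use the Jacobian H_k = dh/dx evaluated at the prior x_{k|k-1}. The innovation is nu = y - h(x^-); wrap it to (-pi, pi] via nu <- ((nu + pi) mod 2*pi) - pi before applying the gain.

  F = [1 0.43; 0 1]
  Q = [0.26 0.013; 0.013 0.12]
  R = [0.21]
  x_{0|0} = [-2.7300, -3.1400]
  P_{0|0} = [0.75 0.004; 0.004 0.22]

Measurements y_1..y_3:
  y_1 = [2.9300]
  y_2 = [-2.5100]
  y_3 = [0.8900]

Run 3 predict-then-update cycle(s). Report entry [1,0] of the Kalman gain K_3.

step 1: x^-=[-4.0802, -3.1400]  P^-=[1.0541 0.1116; 0.1116 0.3400]  H_jac=[0.1185 -0.1539]  S=[0.2288]  K=[0.4707; -0.1710]  nu=[-0.8675]  x^+=[-4.4885, -2.9917]  P^+=[1.0034 0.1300; 0.1300 0.3333]
step 2: x^-=[-5.7750, -2.9917]  P^-=[1.4369 0.2863; 0.2863 0.4533]  H_jac=[0.0707 -0.1365]  S=[0.2201]  K=[0.2841; -0.1892]  nu=[0.1536]  x^+=[-5.7313, -3.0207]  P^+=[1.4191 0.2982; 0.2982 0.4454]
step 3: x^-=[-7.0302, -3.0207]  P^-=[2.0179 0.5027; 0.5027 0.5654]  H_jac=[0.0516 -0.1201]  S=[0.2173]  K=[0.2013; -0.1931]  nu=[-2.6574]  x^+=[-7.5653, -2.5076]  P^+=[2.0091 0.5111; 0.5111 0.5573]

K[1,0] = -0.1931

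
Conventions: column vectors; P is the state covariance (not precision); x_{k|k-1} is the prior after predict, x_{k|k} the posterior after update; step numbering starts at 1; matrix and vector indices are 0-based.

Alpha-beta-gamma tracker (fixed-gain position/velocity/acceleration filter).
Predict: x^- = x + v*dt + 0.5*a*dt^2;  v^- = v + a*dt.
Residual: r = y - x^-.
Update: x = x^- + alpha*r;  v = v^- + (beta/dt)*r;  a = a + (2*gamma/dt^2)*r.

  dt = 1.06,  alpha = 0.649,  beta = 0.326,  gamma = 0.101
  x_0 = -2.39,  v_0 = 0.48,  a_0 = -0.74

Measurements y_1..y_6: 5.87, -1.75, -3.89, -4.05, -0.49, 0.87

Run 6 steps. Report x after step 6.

x_post = -1.3802

step 1: x_pred=-2.2969  r=8.1669  x^+=3.0034  v^+=2.2073  a^+=0.7282
step 2: x_pred=5.7523  r=-7.5023  x^+=0.8833  v^+=0.6719  a^+=-0.6205
step 3: x_pred=1.2470  r=-5.1370  x^+=-2.0869  v^+=-1.5657  a^+=-1.5440
step 4: x_pred=-4.6140  r=0.5640  x^+=-4.2479  v^+=-3.0289  a^+=-1.4426
step 5: x_pred=-8.2690  r=7.7790  x^+=-3.2204  v^+=-2.1657  a^+=-0.0441
step 6: x_pred=-5.5408  r=6.4108  x^+=-1.3802  v^+=-0.2408  a^+=1.1084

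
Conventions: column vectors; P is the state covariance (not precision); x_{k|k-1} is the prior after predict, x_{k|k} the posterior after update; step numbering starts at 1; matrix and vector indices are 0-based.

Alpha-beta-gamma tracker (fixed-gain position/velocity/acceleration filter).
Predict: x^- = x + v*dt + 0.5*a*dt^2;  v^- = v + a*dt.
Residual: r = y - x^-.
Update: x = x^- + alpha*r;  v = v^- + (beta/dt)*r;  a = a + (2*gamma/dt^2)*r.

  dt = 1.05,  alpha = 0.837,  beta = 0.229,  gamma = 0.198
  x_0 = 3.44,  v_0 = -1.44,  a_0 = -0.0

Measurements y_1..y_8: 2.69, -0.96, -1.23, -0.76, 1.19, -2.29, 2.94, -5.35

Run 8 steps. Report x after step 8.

step 1: x_pred=1.9280  r=0.7620  x^+=2.5658  v^+=-1.2738  a^+=0.2737
step 2: x_pred=1.3792  r=-2.3392  x^+=-0.5787  v^+=-1.4966  a^+=-0.5665
step 3: x_pred=-2.4624  r=1.2324  x^+=-1.4309  v^+=-1.8226  a^+=-0.1238
step 4: x_pred=-3.4129  r=2.6529  x^+=-1.1924  v^+=-1.3741  a^+=0.8290
step 5: x_pred=-2.1782  r=3.3682  x^+=0.6410  v^+=0.2310  a^+=2.0388
step 6: x_pred=2.0075  r=-4.2975  x^+=-1.5895  v^+=1.4345  a^+=0.4953
step 7: x_pred=0.1898  r=2.7502  x^+=2.4917  v^+=2.5544  a^+=1.4831
step 8: x_pred=5.9914  r=-11.3414  x^+=-3.5014  v^+=1.6381  a^+=-2.5905

x_post = -3.5014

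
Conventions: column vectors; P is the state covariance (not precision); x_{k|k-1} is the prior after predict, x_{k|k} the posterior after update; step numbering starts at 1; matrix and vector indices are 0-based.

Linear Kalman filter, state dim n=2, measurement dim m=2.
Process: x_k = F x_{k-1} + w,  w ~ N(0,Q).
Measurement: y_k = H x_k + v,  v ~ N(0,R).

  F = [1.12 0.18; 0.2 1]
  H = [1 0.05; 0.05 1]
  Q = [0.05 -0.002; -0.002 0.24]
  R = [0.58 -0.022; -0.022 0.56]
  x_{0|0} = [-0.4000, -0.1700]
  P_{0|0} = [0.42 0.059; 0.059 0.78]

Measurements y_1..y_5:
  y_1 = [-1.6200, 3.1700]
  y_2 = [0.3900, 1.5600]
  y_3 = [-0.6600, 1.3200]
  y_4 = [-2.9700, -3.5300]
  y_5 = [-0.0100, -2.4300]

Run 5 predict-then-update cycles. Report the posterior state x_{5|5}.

x_post = [-1.2699, -1.7230]

step 1: x^-=[-0.4786, -0.2500]  P^-=[0.6259 0.3007; 0.3007 1.0604]  S=[1.2386 0.3638; 0.3638 1.6520]  K=[0.4901 0.0930; 0.1009 0.6288]  nu=[-1.1289, 3.4439]  x^+=[-0.7115, 1.8015]  P^+=[0.2809 0.0273; 0.0273 0.3485]
step 2: x^-=[-0.4726, 1.6592]  P^-=[0.4246 0.1552; 0.1552 0.6107]  S=[1.0217 0.1853; 0.1853 1.1872]  K=[0.4078 0.0849; 0.0898 0.5069]  nu=[0.7797, -0.0755]  x^+=[-0.1611, 1.6909]  P^+=[0.2333 0.0269; 0.0269 0.2805]
step 3: x^-=[0.1239, 1.6587]  P^-=[0.3626 0.1319; 0.1319 0.5406]  S=[0.9571 0.1554; 0.1554 1.1147]  K=[0.3723 0.0827; 0.0883 0.4786]  nu=[-0.8669, -0.3449]  x^+=[-0.2273, 1.4171]  P^+=[0.2127 0.0275; 0.0275 0.2647]
step 4: x^-=[0.0005, 1.3716]  P^-=[0.3365 0.1251; 0.1251 0.5242]  S=[0.9303 0.1464; 0.1464 1.0975]  K=[0.3556 0.0818; 0.0884 0.4715]  nu=[-3.0390, -4.9016]  x^+=[-1.4813, -1.2082]  P^+=[0.2030 0.0279; 0.0279 0.2607]
step 5: x^-=[-1.8765, -1.5045]  P^-=[0.3244 0.1226; 0.1226 0.5200]  S=[0.9179 0.1431; 0.1431 1.0930]  K=[0.3473 0.0815; 0.0887 0.4697]  nu=[1.9417, -0.8317]  x^+=[-1.2699, -1.7230]  P^+=[0.1983 0.0281; 0.0281 0.2597]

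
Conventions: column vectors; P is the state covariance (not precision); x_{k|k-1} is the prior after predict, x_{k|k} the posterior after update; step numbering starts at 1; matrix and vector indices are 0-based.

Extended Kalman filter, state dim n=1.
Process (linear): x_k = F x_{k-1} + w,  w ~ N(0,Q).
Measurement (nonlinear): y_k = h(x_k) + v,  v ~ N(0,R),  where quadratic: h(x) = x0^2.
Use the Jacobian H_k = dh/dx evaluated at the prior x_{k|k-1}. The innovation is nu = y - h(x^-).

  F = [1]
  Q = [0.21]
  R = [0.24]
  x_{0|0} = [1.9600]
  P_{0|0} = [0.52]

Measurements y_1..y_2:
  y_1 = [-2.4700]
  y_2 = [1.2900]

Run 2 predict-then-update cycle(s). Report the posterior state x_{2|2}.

step 1: x^-=[1.9600]  P^-=[0.7300]  H_jac=[3.9200]  S=[11.4575]  K=[0.2498]  nu=[-6.3116]  x^+=[0.3836]  P^+=[0.0153]
step 2: x^-=[0.3836]  P^-=[0.2253]  H_jac=[0.7672]  S=[0.3726]  K=[0.4639]  nu=[1.1428]  x^+=[0.9138]  P^+=[0.1451]

x_post = [0.9138]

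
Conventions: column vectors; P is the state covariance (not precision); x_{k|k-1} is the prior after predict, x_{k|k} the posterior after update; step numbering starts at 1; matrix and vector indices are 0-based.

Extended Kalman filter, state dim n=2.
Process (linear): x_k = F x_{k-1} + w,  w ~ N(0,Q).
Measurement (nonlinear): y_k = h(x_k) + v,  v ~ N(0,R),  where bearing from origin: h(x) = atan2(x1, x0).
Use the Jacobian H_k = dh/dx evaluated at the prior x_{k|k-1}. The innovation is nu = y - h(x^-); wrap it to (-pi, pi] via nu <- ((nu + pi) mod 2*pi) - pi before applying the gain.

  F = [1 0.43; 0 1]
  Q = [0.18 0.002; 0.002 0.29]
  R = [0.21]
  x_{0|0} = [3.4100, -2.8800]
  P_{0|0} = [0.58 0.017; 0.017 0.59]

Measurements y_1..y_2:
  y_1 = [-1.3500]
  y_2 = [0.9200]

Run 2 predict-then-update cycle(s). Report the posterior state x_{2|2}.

x_post = [3.0138, -1.9123]

step 1: x^-=[2.1716, -2.8800]  P^-=[0.8837 0.2727; 0.2727 0.8800]  H_jac=[0.2214 0.1669]  S=[0.2980]  K=[0.8093; 0.6955]  nu=[-0.4253]  x^+=[1.8274, -3.1758]  P^+=[0.6886 0.1050; 0.1050 0.7358]
step 2: x^-=[0.4618, -3.1758]  P^-=[1.0949 0.4234; 0.4234 1.0258]  H_jac=[0.3084 0.0448]  S=[0.3279]  K=[1.0876; 0.5385]  nu=[2.3464]  x^+=[3.0138, -1.9123]  P^+=[0.7070 0.2314; 0.2314 0.9308]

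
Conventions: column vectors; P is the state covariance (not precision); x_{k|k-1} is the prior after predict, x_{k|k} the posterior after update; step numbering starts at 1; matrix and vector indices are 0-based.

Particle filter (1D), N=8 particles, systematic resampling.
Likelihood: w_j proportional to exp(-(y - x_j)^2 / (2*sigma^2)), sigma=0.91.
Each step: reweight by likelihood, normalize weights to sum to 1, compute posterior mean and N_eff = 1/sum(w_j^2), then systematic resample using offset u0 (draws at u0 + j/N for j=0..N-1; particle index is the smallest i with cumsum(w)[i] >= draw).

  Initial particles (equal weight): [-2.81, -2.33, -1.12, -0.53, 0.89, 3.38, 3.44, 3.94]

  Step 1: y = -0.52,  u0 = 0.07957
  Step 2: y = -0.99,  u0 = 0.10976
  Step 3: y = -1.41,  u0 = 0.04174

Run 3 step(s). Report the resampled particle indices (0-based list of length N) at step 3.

resampled_idx = [0, 0, 1, 2, 3, 4, 5, 6]

step 1: w=[0.0184, 0.0605, 0.3519, 0.4374, 0.1317, 0.0000, 0.0000, 0.0000]  mean=-0.7013  Neff=2.9719  idx=[2, 2, 2, 3, 3, 3, 3, 4]
step 2: w=[0.1498, 0.1498, 0.1498, 0.1332, 0.1332, 0.1332, 0.1332, 0.0179]  mean=-0.7697  Neff=7.2161  idx=[0, 1, 2, 3, 4, 5, 6, 7]
step 3: w=[0.1761, 0.1761, 0.1761, 0.1161, 0.1161, 0.1161, 0.1161, 0.0076]  mean=-0.8308  Neff=6.8061  idx=[0, 0, 1, 2, 3, 4, 5, 6]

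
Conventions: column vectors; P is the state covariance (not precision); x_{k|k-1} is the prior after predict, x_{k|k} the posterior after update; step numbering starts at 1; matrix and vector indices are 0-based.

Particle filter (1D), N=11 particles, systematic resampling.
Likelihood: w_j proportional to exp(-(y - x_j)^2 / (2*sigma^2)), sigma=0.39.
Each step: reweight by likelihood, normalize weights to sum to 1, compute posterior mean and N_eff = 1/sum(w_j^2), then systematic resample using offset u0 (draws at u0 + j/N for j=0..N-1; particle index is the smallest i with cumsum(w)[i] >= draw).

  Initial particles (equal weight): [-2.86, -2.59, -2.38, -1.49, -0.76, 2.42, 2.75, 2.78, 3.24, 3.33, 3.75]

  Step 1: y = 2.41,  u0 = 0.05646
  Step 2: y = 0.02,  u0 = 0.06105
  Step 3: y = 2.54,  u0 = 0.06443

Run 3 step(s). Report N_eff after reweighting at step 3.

N_eff = 11.0000

step 1: w=[0.0000, 0.0000, 0.0000, 0.0000, 0.0000, 0.4015, 0.2747, 0.2561, 0.0417, 0.0249, 0.0011]  mean=2.6611  Neff=3.2827  idx=[5, 5, 5, 5, 6, 6, 6, 7, 7, 7, 8]
step 2: w=[0.2489, 0.2489, 0.2489, 0.2489, 0.0010, 0.0010, 0.0010, 0.0006, 0.0006, 0.0006, 0.0000]  mean=2.4215  Neff=4.0364  idx=[0, 0, 0, 1, 1, 2, 2, 2, 3, 3, 3]
step 3: w=[0.0909, 0.0909, 0.0909, 0.0909, 0.0909, 0.0909, 0.0909, 0.0909, 0.0909, 0.0909, 0.0909]  mean=2.4200  Neff=11.0000  idx=[0, 1, 2, 3, 4, 5, 6, 7, 8, 9, 10]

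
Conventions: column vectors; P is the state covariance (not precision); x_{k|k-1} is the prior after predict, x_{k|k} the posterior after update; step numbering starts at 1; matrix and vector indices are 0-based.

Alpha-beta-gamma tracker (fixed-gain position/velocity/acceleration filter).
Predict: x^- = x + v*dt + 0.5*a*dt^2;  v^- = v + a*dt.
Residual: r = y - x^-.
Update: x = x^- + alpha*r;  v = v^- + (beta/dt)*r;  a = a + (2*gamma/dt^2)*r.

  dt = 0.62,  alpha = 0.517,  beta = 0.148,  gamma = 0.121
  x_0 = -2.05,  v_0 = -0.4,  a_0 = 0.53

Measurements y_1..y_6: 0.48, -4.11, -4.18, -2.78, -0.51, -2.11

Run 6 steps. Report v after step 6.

step 1: x_pred=-2.1961  r=2.6761  x^+=-0.8126  v^+=0.5674  a^+=2.2148
step 2: x_pred=-0.0351  r=-4.0749  x^+=-2.1418  v^+=0.9679  a^+=-0.3506
step 3: x_pred=-1.6091  r=-2.5709  x^+=-2.9383  v^+=0.1368  a^+=-1.9691
step 4: x_pred=-3.2319  r=0.4519  x^+=-2.9983  v^+=-0.9762  a^+=-1.6846
step 5: x_pred=-3.9273  r=3.4173  x^+=-2.1605  v^+=-1.2049  a^+=0.4668
step 6: x_pred=-2.8179  r=0.7079  x^+=-2.4519  v^+=-0.7465  a^+=0.9124

v_post = -0.7465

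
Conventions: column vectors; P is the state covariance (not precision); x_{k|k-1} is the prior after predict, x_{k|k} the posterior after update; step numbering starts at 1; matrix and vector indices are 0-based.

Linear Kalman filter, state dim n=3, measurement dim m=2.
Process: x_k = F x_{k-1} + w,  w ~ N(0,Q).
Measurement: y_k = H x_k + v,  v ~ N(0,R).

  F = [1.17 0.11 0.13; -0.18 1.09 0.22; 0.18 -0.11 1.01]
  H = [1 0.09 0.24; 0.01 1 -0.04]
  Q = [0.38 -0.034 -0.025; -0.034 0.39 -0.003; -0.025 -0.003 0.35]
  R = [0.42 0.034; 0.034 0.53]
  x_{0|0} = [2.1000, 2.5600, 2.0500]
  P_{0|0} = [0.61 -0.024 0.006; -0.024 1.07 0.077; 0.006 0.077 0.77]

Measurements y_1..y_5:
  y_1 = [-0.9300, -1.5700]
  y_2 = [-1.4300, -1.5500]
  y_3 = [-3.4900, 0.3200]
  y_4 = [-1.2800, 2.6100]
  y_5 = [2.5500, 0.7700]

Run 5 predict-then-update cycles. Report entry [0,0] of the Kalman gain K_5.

step 1: x^-=[3.0051, 2.8634, 2.1669]  P^-=[1.2388 -0.0281 0.2089; -0.0281 1.7642 0.0969; 0.2089 0.0969 1.1542]  S=[1.8390 0.1810; 0.1810 2.2877]  K=[0.7061 -0.0664; 0.0080 0.7687; 0.2688 0.0018]  nu=[-4.7129, -4.3768]  x^+=[-0.0319, -0.5390, 0.8921]  P^+=[0.3289 -0.0199 -0.1368; -0.0199 0.4100 0.0523; -0.1368 0.0523 1.0212]
step 2: x^-=[0.0193, -0.3855, 0.9546]  P^-=[0.8072 -0.0733 0.0157; -0.0733 0.9809 0.2356; 0.0157 0.2356 1.3467]  S=[1.3173 0.0992; 0.0992 1.4929]  K=[0.6171 -0.0851; 0.0054 0.6499; 0.2656 0.1042]  nu=[-1.6438, -1.1265]  x^+=[-0.8991, -1.1265, 0.4007]  P^+=[0.3053 -0.0348 -0.1910; -0.0348 0.3496 0.1154; -0.1910 0.1154 1.2321]
step 3: x^-=[-1.1238, -0.9779, 0.3668]  P^-=[0.7591 -0.0904 -0.0184; -0.0904 0.9591 0.3629; -0.0184 0.3629 1.5273]  S=[1.2655 0.1093; 0.1093 1.4607]  K=[0.5987 -0.1010; 0.0099 0.6453; 0.2849 0.1852]  nu=[-2.3663, 1.3238]  x^+=[-2.6741, -0.1471, -0.0623]  P^+=[0.3039 -0.0448 -0.2159; -0.0448 0.3493 0.1645; -0.2159 0.1645 1.3629]
step 4: x^-=[-3.1529, 0.3073, -0.5281]  P^-=[0.7507 -0.0966 -0.0257; -0.0966 0.9945 0.4463; -0.0257 0.4463 1.6411]  S=[1.2628 0.1250; 0.1250 1.4896]  K=[0.5935 -0.1090; 0.0144 0.6538; 0.3006 0.2301]  nu=[1.9720, 2.3131]  x^+=[-2.2346, 1.8480, 0.5970]  P^+=[0.3044 -0.0497 -0.2266; -0.0497 0.3552 0.1917; -0.2266 0.1917 1.4308]
step 5: x^-=[-2.3336, 2.5479, -0.0026]  P^-=[0.7489 -0.0982 -0.0264; -0.0982 1.0205 0.4904; -0.0264 0.4904 1.7007]  S=[1.2660 0.1356; 0.1356 1.5121]  K=[0.5916 -0.1124; 0.0173 0.6597; 0.3095 0.2514]  nu=[4.6549, -1.7547]  x^+=[0.6176, 1.4707, 0.9969]  P^+=[0.3048 -0.0517 -0.2310; -0.0517 0.3589 0.2046; -0.2310 0.2046 1.4628]

K[0,0] = 0.5916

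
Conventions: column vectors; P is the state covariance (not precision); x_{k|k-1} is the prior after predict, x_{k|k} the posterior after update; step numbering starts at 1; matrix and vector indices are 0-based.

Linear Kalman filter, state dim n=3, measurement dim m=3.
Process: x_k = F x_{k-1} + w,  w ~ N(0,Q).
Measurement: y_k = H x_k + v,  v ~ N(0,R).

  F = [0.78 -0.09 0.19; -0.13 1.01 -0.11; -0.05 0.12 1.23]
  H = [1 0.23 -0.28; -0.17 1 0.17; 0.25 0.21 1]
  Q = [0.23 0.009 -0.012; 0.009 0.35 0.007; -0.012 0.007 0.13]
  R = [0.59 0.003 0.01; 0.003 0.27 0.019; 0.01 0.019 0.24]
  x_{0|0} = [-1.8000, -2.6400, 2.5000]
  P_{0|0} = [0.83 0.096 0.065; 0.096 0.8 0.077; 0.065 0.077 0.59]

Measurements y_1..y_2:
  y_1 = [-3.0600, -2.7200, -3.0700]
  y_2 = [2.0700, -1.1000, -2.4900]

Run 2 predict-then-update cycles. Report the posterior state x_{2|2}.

x_post = [-0.4575, -1.3155, -2.0464]

step 1: x^-=[-0.6914, -2.7074, 2.8482]  P^-=[0.7659 -0.0751 0.1493; -0.0751 1.1468 0.1078; 0.1493 0.1078 1.0498]  S=[1.3669 0.0209 0.1001; 0.0209 1.5228 0.4822; 0.1001 0.4822 1.5002]  K=[0.5020 -0.2038 0.2486; 0.1068 0.7845 -0.0395; -0.1432 -0.0712 0.7722]  nu=[-0.9484, -0.6143, -5.1768]  x^+=[-2.3294, -3.0864, -0.9696]  P^+=[0.2936 0.0034 -0.0133; 0.0034 0.2188 -0.0403; -0.0133 -0.0403 0.1943]
step 2: x^-=[-1.7234, -2.7078, -1.4465]  P^-=[0.4144 -0.0487 0.0108; -0.0487 0.5882 -0.0386; 0.0108 -0.0386 0.4176]  S=[1.0447 0.0128 0.0156; 0.0128 0.8851 0.1442; 0.0156 0.1442 0.6935]  K=[0.3824 -0.1668 0.1764; 0.0855 0.6712 -0.0365; -0.1183 -0.0631 0.6101]  nu=[4.0112, 1.5607, -0.0441]  x^+=[-0.4575, -1.3155, -2.0464]  P^+=[0.2234 -0.0004 -0.0128; -0.0004 0.1866 -0.0342; -0.0128 -0.0342 0.1544]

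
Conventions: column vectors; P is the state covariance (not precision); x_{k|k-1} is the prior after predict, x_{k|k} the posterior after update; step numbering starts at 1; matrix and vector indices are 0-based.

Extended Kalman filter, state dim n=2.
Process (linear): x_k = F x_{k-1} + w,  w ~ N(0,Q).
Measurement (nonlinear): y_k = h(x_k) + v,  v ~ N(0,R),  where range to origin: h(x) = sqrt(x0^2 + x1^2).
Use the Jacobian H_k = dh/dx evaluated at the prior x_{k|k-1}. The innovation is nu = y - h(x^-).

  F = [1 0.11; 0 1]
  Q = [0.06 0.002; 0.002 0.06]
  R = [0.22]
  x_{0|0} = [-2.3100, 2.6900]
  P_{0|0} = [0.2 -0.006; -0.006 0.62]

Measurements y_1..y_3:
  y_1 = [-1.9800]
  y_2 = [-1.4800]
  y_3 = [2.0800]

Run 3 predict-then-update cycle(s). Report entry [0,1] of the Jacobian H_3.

H_jac[0,1] = 0.7709

step 1: x^-=[-2.0141, 2.6900]  P^-=[0.2662 0.0642; 0.0642 0.6800]  H_jac=[-0.5994 0.8005]  S=[0.6897]  K=[-0.1568; 0.7334]  nu=[-5.3405]  x^+=[-1.1768, -1.2266]  P^+=[0.2492 0.1435; 0.1435 0.3090]
step 2: x^-=[-1.3117, -1.2266]  P^-=[0.3445 0.1795; 0.1795 0.3690]  H_jac=[-0.7304 -0.6830]  S=[0.7551]  K=[-0.4957; -0.5075]  nu=[-3.2759]  x^+=[0.3120, 0.4357]  P^+=[0.1590 -0.0104; -0.0104 0.1746]
step 3: x^-=[0.3600, 0.4357]  P^-=[0.2189 0.0108; 0.0108 0.2346]  H_jac=[0.6369 0.7709]  S=[0.4588]  K=[0.3220; 0.4092]  nu=[1.5148]  x^+=[0.8477, 1.0555]  P^+=[0.1713 -0.0496; -0.0496 0.1578]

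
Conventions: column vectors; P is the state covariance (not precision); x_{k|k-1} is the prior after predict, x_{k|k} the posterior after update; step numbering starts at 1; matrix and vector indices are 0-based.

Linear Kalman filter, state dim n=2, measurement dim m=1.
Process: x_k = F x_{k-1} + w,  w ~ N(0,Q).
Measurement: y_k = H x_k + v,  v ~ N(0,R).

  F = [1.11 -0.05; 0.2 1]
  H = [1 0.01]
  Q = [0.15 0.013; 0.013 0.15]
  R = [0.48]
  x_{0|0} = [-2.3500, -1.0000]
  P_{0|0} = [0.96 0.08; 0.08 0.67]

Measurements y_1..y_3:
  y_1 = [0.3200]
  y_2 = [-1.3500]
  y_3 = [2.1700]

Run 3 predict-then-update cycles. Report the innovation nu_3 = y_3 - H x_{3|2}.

step 1: x^-=[-2.5585, -1.4700]  P^-=[1.3256 0.2806; 0.2806 0.8904]  S=[1.8113]  K=[0.7334; 0.1598]  nu=[2.8932]  x^+=[-0.4366, -1.0075]  P^+=[0.3513 0.0683; 0.0683 0.8441]
step 2: x^-=[-0.4343, -1.0949]  P^-=[0.5774 0.1239; 0.1239 1.0355]  S=[1.0600]  K=[0.5459; 0.1267]  nu=[-0.9048]  x^+=[-0.9282, -1.2095]  P^+=[0.2615 0.0506; 0.0506 1.0185]
step 3: x^-=[-0.9698, -1.3951]  P^-=[0.4692 0.0758; 0.0758 1.1992]  S=[0.9508]  K=[0.4942; 0.0923]  nu=[3.1538]  x^+=[0.5889, -1.1039]  P^+=[0.2369 0.0324; 0.0324 1.1911]

innov = [3.1538]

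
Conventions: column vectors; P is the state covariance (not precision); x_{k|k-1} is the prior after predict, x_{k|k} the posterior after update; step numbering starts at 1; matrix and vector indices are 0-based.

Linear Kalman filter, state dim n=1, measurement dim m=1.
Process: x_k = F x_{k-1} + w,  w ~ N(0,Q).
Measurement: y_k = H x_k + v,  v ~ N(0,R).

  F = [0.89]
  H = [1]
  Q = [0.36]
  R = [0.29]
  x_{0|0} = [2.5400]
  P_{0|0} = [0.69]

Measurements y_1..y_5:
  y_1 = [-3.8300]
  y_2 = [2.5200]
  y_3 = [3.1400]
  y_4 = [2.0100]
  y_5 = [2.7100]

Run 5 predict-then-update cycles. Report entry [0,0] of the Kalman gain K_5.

K[0,0] = 0.6357

step 1: x^-=[2.2606]  P^-=[0.9065]  S=[1.1965]  K=[0.7576]  nu=[-6.0906]  x^+=[-2.3539]  P^+=[0.2197]
step 2: x^-=[-2.0949]  P^-=[0.5340]  S=[0.8240]  K=[0.6481]  nu=[4.6149]  x^+=[0.8959]  P^+=[0.1879]
step 3: x^-=[0.7973]  P^-=[0.5089]  S=[0.7989]  K=[0.6370]  nu=[2.3427]  x^+=[2.2896]  P^+=[0.1847]
step 4: x^-=[2.0377]  P^-=[0.5063]  S=[0.7963]  K=[0.6358]  nu=[-0.0277]  x^+=[2.0201]  P^+=[0.1844]
step 5: x^-=[1.7979]  P^-=[0.5061]  S=[0.7961]  K=[0.6357]  nu=[0.9121]  x^+=[2.3777]  P^+=[0.1844]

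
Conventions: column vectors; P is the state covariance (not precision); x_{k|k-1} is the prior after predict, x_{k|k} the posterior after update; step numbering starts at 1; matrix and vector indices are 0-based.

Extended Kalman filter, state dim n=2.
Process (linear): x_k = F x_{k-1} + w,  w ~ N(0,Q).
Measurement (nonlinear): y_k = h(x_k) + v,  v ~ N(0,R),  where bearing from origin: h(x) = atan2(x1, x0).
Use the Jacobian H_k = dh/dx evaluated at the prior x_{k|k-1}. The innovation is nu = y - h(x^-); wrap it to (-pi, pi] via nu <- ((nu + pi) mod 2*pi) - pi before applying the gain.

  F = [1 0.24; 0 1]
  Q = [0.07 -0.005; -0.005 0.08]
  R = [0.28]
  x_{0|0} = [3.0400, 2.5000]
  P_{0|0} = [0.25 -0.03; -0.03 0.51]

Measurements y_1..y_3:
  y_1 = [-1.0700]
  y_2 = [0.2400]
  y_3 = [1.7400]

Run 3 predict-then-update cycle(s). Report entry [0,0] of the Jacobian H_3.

H_jac[0,0] = -0.0733

step 1: x^-=[3.6400, 2.5000]  P^-=[0.3350 0.0874; 0.0874 0.5900]  H_jac=[-0.1282 0.1867]  S=[0.3019]  K=[-0.0882; 0.3277]  nu=[-1.6718]  x^+=[3.7875, 1.9521]  P^+=[0.3326 0.0961; 0.0961 0.5576]
step 2: x^-=[4.2560, 1.9521]  P^-=[0.4809 0.2249; 0.2249 0.6376]  H_jac=[-0.0890 0.1941]  S=[0.3001]  K=[0.0028; 0.3457]  nu=[-0.1900]  x^+=[4.2555, 1.8864]  P^+=[0.4809 0.2247; 0.2247 0.6017]
step 3: x^-=[4.7082, 1.8864]  P^-=[0.6934 0.3641; 0.3641 0.6817]  H_jac=[-0.0733 0.1830]  S=[0.2968]  K=[0.0532; 0.3304]  nu=[1.3589]  x^+=[4.7805, 2.3354]  P^+=[0.6925 0.3588; 0.3588 0.6493]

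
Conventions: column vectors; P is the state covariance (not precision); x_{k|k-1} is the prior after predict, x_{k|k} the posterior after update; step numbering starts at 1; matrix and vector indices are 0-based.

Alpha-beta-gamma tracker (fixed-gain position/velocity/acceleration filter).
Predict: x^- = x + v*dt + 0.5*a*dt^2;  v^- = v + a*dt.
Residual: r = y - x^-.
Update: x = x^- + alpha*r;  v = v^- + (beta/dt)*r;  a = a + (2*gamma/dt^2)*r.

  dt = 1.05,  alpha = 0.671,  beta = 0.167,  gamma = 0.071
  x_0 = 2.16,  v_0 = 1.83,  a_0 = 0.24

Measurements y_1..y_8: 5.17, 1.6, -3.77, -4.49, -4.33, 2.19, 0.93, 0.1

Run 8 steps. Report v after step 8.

v_post = -0.9825

step 1: x_pred=4.2138  r=0.9562  x^+=4.8554  v^+=2.2341  a^+=0.3632
step 2: x_pred=7.4014  r=-5.8014  x^+=3.5087  v^+=1.6927  a^+=-0.3841
step 3: x_pred=5.0743  r=-8.8443  x^+=-0.8602  v^+=-0.1172  a^+=-1.5232
step 4: x_pred=-1.8230  r=-2.6670  x^+=-3.6125  v^+=-2.1407  a^+=-1.8667
step 5: x_pred=-6.8893  r=2.5593  x^+=-5.1720  v^+=-3.6937  a^+=-1.5371
step 6: x_pred=-9.8977  r=12.0877  x^+=-1.7869  v^+=-3.3851  a^+=0.0198
step 7: x_pred=-5.3303  r=6.2603  x^+=-1.1296  v^+=-2.3686  a^+=0.8261
step 8: x_pred=-3.1612  r=3.2612  x^+=-0.9729  v^+=-0.9825  a^+=1.2462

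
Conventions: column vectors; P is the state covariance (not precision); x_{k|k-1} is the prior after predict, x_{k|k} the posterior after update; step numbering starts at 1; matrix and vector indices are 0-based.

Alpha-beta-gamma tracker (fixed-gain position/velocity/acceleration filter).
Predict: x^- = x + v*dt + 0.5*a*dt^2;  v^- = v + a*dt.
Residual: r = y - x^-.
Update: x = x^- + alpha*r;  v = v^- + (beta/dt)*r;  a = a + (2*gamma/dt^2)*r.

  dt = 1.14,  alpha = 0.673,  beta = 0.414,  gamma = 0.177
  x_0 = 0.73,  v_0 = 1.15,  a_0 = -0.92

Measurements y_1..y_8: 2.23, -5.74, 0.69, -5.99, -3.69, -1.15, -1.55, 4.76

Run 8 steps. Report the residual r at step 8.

resid = -0.8987

step 1: x_pred=1.4432  r=0.7868  x^+=1.9727  v^+=0.3869  a^+=-0.7057
step 2: x_pred=1.9553  r=-7.6953  x^+=-3.2236  v^+=-3.2121  a^+=-2.8018
step 3: x_pred=-8.7061  r=9.3961  x^+=-2.3825  v^+=-2.9939  a^+=-0.2424
step 4: x_pred=-5.9531  r=-0.0369  x^+=-5.9779  v^+=-3.2836  a^+=-0.2524
step 5: x_pred=-9.8853  r=6.1953  x^+=-5.7159  v^+=-1.3215  a^+=1.4351
step 6: x_pred=-6.2899  r=5.1399  x^+=-2.8307  v^+=2.1811  a^+=2.8352
step 7: x_pred=1.4980  r=-3.0480  x^+=-0.5533  v^+=4.3063  a^+=2.0049
step 8: x_pred=5.6587  r=-0.8987  x^+=5.0539  v^+=6.2656  a^+=1.7601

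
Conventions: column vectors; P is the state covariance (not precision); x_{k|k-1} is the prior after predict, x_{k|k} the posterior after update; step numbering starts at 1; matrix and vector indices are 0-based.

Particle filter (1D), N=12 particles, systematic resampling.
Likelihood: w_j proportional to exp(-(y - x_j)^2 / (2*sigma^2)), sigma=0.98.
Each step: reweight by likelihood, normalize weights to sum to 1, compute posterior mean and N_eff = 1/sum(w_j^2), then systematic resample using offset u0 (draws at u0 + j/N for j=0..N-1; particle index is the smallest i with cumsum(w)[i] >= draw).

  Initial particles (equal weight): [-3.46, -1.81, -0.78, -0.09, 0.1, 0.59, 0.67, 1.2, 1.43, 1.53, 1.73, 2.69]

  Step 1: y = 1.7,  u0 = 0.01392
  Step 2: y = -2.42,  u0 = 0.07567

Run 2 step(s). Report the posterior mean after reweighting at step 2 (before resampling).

post_mean = 0.1552

step 1: w=[0.0000, 0.0003, 0.0068, 0.0313, 0.0438, 0.0874, 0.0956, 0.1458, 0.1599, 0.1636, 0.1660, 0.0997]  mean=1.3205  Neff=7.6472  idx=[3, 5, 6, 6, 7, 8, 8, 9, 9, 10, 10, 11]
step 2: w=[0.6978, 0.1054, 0.0817, 0.0817, 0.0128, 0.0052, 0.0052, 0.0035, 0.0035, 0.0015, 0.0015, 0.0000]  mean=0.1552  Neff=1.9544  idx=[0, 0, 0, 0, 0, 0, 0, 0, 1, 2, 3, 7]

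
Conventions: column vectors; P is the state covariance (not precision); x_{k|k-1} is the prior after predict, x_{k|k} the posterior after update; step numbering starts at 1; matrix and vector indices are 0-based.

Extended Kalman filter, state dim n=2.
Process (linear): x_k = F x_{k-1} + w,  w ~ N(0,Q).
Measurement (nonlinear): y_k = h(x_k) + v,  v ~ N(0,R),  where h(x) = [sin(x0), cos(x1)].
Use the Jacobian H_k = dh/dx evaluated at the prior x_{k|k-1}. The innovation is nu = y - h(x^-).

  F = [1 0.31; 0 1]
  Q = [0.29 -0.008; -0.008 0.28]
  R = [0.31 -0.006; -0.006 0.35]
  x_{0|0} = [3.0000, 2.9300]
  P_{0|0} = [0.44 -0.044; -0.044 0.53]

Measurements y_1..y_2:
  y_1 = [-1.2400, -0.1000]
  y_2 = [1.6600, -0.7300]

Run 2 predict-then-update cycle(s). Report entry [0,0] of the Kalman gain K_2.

step 1: x^-=[3.9083, 2.9300]  P^-=[0.7537 0.1123; 0.1123 0.8100]  H_jac=[-0.7202 0.0000; 0.0000 -0.2100]  S=[0.7009 0.0110; 0.0110 0.3857]  K=[-0.7738 -0.0391; -0.1085 -0.4379]  nu=[-0.5462, 0.8777]  x^+=[4.2966, 2.6049]  P^+=[0.3327 0.0431; 0.0431 0.7267]
step 2: x^-=[5.1042, 2.6049]  P^-=[0.7193 0.2603; 0.2603 1.0067]  H_jac=[0.3818 0.0000; 0.0000 -0.5113]  S=[0.4149 -0.0568; -0.0568 0.6132]  K=[0.6404 -0.1577; 0.1262 -0.8277]  nu=[2.5842, 0.1294]  x^+=[6.7387, 2.8240]  P^+=[0.5224 0.1155; 0.1155 0.5681]

K[0,0] = 0.6404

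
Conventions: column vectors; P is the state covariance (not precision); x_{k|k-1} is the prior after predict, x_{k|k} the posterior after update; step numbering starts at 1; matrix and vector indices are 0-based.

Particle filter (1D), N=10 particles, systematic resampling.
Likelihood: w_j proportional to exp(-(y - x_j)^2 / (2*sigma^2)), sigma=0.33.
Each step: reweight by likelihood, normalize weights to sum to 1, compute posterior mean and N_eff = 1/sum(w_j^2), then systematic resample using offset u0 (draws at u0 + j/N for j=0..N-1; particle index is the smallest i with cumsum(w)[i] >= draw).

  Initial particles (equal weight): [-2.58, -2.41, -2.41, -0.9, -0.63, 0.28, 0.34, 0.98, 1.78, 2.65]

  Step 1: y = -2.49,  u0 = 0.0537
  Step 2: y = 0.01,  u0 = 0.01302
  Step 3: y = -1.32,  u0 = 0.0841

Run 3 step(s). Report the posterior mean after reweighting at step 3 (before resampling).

post_mean = -2.4100

step 1: w=[0.3316, 0.3342, 0.3342, 0.0000, 0.0000, 0.0000, 0.0000, 0.0000, 0.0000, 0.0000]  mean=-2.4664  Neff=3.0000  idx=[0, 0, 0, 1, 1, 1, 1, 2, 2, 2]
step 2: w=[0.0028, 0.0028, 0.0028, 0.1416, 0.1416, 0.1416, 0.1416, 0.1416, 0.1416, 0.1416]  mean=-2.4114  Neff=7.1195  idx=[3, 3, 4, 5, 5, 6, 7, 7, 8, 9]
step 3: w=[0.1000, 0.1000, 0.1000, 0.1000, 0.1000, 0.1000, 0.1000, 0.1000, 0.1000, 0.1000]  mean=-2.4100  Neff=10.0000  idx=[0, 1, 2, 3, 4, 5, 6, 7, 8, 9]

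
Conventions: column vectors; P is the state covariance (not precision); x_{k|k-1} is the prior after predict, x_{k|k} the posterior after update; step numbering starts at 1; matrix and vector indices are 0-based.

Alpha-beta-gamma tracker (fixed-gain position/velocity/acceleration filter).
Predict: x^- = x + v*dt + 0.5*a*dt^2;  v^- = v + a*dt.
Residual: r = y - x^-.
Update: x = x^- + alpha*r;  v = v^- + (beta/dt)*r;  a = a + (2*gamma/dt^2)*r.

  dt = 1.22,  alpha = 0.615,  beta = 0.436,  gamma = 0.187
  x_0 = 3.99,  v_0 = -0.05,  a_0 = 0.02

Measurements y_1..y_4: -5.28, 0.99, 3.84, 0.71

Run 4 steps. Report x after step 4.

step 1: x_pred=3.9439  r=-9.2239  x^+=-1.7288  v^+=-3.3220  a^+=-2.2977
step 2: x_pred=-7.4916  r=8.4816  x^+=-2.2754  v^+=-3.0941  a^+=-0.1665
step 3: x_pred=-6.1742  r=10.0142  x^+=-0.0155  v^+=0.2816  a^+=2.3498
step 4: x_pred=2.0768  r=-1.3668  x^+=1.2362  v^+=2.6599  a^+=2.0064

x_post = 1.2362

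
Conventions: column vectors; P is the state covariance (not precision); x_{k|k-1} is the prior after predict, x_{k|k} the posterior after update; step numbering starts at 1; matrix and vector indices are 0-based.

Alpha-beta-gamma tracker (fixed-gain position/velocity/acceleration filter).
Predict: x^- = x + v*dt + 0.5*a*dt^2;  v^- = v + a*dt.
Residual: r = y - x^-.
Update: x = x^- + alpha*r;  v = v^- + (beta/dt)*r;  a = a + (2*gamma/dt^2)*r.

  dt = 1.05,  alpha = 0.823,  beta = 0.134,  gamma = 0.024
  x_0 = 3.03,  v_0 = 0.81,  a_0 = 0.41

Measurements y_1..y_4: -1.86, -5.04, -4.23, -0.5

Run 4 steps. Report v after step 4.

v_post = 0.3760

step 1: x_pred=4.1065  r=-5.9665  x^+=-0.8039  v^+=0.4791  a^+=0.1502
step 2: x_pred=-0.2181  r=-4.8219  x^+=-4.1865  v^+=0.0214  a^+=-0.0597
step 3: x_pred=-4.1969  r=-0.0331  x^+=-4.2241  v^+=-0.0455  a^+=-0.0611
step 4: x_pred=-4.3056  r=3.8056  x^+=-1.1736  v^+=0.3760  a^+=0.1045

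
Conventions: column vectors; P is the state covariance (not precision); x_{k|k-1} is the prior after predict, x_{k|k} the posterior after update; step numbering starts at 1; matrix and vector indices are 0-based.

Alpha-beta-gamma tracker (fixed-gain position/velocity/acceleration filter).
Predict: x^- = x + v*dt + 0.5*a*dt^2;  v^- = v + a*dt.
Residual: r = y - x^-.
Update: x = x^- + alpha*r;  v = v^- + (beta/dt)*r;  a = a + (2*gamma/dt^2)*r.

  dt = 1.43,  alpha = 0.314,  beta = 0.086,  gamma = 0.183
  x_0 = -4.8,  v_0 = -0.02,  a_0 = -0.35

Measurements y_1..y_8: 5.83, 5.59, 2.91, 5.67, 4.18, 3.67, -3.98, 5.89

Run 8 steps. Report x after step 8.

x_post = -14.1087

step 1: x_pred=-5.1865  r=11.0165  x^+=-1.7273  v^+=0.1420  a^+=1.6217
step 2: x_pred=0.1340  r=5.4560  x^+=1.8472  v^+=2.7893  a^+=2.5983
step 3: x_pred=8.4924  r=-5.5824  x^+=6.7395  v^+=6.1691  a^+=1.5991
step 4: x_pred=17.1963  r=-11.5263  x^+=13.5771  v^+=7.7626  a^+=-0.4639
step 5: x_pred=24.2033  r=-20.0233  x^+=17.9160  v^+=5.8951  a^+=-4.0477
step 6: x_pred=22.2074  r=-18.5374  x^+=16.3867  v^+=-1.0079  a^+=-7.3655
step 7: x_pred=7.4144  r=-11.3944  x^+=3.8366  v^+=-12.2259  a^+=-9.4049
step 8: x_pred=-23.2626  r=29.1526  x^+=-14.1087  v^+=-23.9218  a^+=-4.1872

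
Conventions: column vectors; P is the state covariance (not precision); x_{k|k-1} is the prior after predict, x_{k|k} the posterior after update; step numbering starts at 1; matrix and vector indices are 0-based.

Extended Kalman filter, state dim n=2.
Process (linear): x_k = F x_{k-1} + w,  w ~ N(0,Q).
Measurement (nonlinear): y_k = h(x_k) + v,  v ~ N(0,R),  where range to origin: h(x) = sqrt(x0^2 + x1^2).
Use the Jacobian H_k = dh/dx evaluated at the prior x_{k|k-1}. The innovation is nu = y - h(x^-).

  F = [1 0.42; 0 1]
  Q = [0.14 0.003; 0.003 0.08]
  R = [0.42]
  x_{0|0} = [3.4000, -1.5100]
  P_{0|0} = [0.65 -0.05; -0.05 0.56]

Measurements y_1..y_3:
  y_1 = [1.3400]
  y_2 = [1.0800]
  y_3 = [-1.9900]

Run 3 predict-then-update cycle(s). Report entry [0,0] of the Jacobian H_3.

step 1: x^-=[2.7658, -1.5100]  P^-=[0.8468 0.1882; 0.1882 0.6400]  H_jac=[0.8777 -0.4792]  S=[1.0610]  K=[0.6155; -0.1334]  nu=[-1.8112]  x^+=[1.6510, -1.2685]  P^+=[0.4448 0.2753; 0.2753 0.6211]
step 2: x^-=[1.1183, -1.2685]  P^-=[0.9256 0.5392; 0.5392 0.7011]  H_jac=[0.6613 -0.7501]  S=[0.6844]  K=[0.3035; -0.2475]  nu=[-0.6110]  x^+=[0.9329, -1.1172]  P^+=[0.8626 0.5906; 0.5906 0.6592]
step 3: x^-=[0.4636, -1.1172]  P^-=[1.6150 0.8704; 0.8704 0.7392]  H_jac=[0.3833 -0.9236]  S=[0.6716]  K=[-0.2755; -0.5199]  nu=[-3.1996]  x^+=[1.3450, 0.5462]  P^+=[1.5640 0.7743; 0.7743 0.5577]

H_jac[0,0] = 0.3833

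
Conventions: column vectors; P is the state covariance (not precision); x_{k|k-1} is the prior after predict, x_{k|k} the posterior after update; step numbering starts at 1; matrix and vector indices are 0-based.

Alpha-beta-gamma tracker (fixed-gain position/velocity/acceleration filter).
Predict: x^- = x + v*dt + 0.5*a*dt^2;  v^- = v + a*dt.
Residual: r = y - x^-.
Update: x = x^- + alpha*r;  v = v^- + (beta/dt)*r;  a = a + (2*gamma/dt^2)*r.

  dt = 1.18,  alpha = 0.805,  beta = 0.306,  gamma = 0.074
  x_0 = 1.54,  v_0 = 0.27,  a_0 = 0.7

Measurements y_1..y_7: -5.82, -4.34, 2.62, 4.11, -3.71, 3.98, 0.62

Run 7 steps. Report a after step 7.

a_post = -0.2066

step 1: x_pred=2.3459  r=-8.1659  x^+=-4.2276  v^+=-1.0216  a^+=-0.1680
step 2: x_pred=-5.5501  r=1.2101  x^+=-4.5760  v^+=-0.9060  a^+=-0.0393
step 3: x_pred=-5.6725  r=8.2925  x^+=1.0030  v^+=1.1980  a^+=0.8421
step 4: x_pred=3.0028  r=1.1072  x^+=3.8941  v^+=2.4787  a^+=0.9598
step 5: x_pred=7.4872  r=-11.1972  x^+=-1.5265  v^+=0.7076  a^+=-0.2304
step 6: x_pred=-0.8520  r=4.8320  x^+=3.0378  v^+=1.6887  a^+=0.2832
step 7: x_pred=5.2276  r=-4.6076  x^+=1.5185  v^+=0.8280  a^+=-0.2066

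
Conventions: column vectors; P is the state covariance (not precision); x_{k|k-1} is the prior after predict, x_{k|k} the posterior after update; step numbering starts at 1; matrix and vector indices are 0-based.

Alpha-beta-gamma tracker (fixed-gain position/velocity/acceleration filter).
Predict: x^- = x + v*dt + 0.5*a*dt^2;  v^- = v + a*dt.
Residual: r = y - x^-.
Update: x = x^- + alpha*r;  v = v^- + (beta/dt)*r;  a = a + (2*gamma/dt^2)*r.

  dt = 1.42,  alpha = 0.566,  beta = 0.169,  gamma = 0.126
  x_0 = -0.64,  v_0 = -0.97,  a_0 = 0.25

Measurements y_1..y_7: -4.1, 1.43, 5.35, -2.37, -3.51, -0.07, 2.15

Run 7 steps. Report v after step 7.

v_post = -0.6372

step 1: x_pred=-1.7653  r=-2.3346  x^+=-3.0868  v^+=-0.8929  a^+=-0.0418
step 2: x_pred=-4.3967  r=5.8267  x^+=-1.0988  v^+=-0.2587  a^+=0.6864
step 3: x_pred=-0.7741  r=6.1241  x^+=2.6921  v^+=1.4449  a^+=1.4518
step 4: x_pred=6.2075  r=-8.5775  x^+=1.3527  v^+=2.4856  a^+=0.3798
step 5: x_pred=5.2651  r=-8.7751  x^+=0.2984  v^+=1.9805  a^+=-0.7169
step 6: x_pred=2.3880  r=-2.4580  x^+=0.9968  v^+=0.6701  a^+=-1.0240
step 7: x_pred=0.9158  r=1.2342  x^+=1.6144  v^+=-0.6372  a^+=-0.8698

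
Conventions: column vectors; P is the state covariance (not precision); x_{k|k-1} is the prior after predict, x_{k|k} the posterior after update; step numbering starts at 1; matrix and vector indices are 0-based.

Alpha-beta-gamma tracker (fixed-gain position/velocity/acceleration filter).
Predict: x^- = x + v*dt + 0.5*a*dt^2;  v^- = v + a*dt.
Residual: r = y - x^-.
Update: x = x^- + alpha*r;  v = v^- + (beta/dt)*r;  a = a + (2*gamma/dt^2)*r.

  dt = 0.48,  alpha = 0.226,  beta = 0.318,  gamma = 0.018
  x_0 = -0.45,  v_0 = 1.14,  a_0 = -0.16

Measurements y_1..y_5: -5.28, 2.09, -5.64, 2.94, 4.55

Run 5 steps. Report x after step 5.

step 1: x_pred=0.0788  r=-5.3588  x^+=-1.1323  v^+=-2.4870  a^+=-0.9973
step 2: x_pred=-2.4410  r=4.5310  x^+=-1.4170  v^+=0.0361  a^+=-0.2893
step 3: x_pred=-1.4330  r=-4.2070  x^+=-2.3838  v^+=-2.8900  a^+=-0.9467
step 4: x_pred=-3.8800  r=6.8200  x^+=-2.3387  v^+=1.1739  a^+=0.1189
step 5: x_pred=-1.7615  r=6.3115  x^+=-0.3351  v^+=5.4124  a^+=1.1051

x_post = -0.3351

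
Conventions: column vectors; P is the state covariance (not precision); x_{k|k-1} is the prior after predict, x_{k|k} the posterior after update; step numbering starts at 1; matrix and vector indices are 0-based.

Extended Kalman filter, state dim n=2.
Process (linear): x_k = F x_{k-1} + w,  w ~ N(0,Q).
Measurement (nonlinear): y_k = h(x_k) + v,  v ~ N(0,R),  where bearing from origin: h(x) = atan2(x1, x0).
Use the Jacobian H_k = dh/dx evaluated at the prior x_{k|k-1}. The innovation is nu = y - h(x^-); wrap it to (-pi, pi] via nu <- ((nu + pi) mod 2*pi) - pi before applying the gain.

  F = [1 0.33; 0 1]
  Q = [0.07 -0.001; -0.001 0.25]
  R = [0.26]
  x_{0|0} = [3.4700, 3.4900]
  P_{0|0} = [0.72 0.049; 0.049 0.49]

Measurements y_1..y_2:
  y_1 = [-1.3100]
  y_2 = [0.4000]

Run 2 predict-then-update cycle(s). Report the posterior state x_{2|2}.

step 1: x^-=[4.6217, 3.4900]  P^-=[0.8757 0.2097; 0.2097 0.7400]  H_jac=[-0.1041 0.1378]  S=[0.2775]  K=[-0.2242; 0.2888]  nu=[-1.9568]  x^+=[5.0604, 2.9249]  P^+=[0.8617 0.2277; 0.2277 0.7169]
step 2: x^-=[6.0257, 2.9249]  P^-=[1.1601 0.4632; 0.4632 0.9669]  H_jac=[-0.0652 0.1343]  S=[0.2743]  K=[-0.0489; 0.3634]  nu=[-0.0519]  x^+=[6.0282, 2.9060]  P^+=[1.1594 0.4681; 0.4681 0.9306]

x_post = [6.0282, 2.9060]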